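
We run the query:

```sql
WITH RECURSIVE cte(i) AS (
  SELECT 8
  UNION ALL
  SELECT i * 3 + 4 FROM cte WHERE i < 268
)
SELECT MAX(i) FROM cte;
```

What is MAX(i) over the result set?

268

Base: i=8.
Iteration 1: 8 < 268 holds -> i = 8 * 3 + 4 = 28.
Iteration 2: 28 < 268 holds -> i = 28 * 3 + 4 = 88.
Iteration 3: 88 < 268 holds -> i = 88 * 3 + 4 = 268.
Iteration 4: 268 < 268 fails; recursion stops.
i values: 8, 28, 88, 268; the maximum is 268.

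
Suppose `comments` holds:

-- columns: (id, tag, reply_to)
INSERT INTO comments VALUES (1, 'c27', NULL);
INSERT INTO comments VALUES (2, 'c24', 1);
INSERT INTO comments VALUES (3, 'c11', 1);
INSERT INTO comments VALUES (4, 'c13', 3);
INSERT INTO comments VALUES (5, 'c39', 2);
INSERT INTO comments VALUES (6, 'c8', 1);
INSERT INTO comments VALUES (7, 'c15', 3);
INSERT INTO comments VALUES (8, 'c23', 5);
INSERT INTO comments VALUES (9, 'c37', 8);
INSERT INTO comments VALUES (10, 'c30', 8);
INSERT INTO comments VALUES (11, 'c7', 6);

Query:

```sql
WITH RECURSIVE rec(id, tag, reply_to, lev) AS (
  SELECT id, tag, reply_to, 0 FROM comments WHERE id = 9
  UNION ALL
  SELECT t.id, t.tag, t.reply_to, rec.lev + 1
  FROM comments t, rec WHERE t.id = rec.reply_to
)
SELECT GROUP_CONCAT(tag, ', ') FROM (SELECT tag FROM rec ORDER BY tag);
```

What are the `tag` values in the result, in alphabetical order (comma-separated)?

c23, c24, c27, c37, c39

Base: id=9 (c37), reply_to=8, lev 0.
Iteration 1: join on id=8 -> c23 (id 8, reply_to=5, lev 1).
Iteration 2: join on id=5 -> c39 (id 5, reply_to=2, lev 2).
Iteration 3: join on id=2 -> c24 (id 2, reply_to=1, lev 3).
Iteration 4: join on id=1 -> c27 (id 1, reply_to=NULL, lev 4).
Iteration 5: reply_to is NULL; no match; recursion stops.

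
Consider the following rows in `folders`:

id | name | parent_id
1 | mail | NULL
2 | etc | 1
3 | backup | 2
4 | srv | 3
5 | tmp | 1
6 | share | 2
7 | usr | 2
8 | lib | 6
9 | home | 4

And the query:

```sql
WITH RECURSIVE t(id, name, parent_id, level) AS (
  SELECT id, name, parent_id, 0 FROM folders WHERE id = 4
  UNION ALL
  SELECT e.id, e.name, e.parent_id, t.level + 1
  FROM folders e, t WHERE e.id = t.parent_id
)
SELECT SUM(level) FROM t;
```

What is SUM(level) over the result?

Base: id=4 (srv), parent_id=3, level 0.
Iteration 1: join on id=3 -> backup (id 3, parent_id=2, level 1).
Iteration 2: join on id=2 -> etc (id 2, parent_id=1, level 2).
Iteration 3: join on id=1 -> mail (id 1, parent_id=NULL, level 3).
Iteration 4: parent_id is NULL; no match; recursion stops.
SUM(level) = 0 + 1 + 2 + 3 = 6.

6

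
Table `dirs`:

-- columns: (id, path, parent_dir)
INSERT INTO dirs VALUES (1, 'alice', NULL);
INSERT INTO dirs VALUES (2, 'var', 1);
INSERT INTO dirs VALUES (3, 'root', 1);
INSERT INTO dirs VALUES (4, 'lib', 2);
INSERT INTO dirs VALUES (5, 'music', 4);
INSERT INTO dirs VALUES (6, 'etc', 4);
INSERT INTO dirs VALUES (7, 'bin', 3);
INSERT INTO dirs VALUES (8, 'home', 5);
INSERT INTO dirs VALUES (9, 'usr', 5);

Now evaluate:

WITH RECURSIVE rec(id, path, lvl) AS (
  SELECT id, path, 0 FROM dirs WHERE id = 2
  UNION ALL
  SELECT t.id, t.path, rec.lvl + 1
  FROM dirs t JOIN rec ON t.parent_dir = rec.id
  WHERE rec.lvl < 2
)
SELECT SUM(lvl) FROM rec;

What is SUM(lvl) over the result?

5

Base: id=2 (var) at lvl 0.
Iteration 1: rows with parent_dir in {2} -> lib (id 4, lvl 1).
Iteration 2: rows with parent_dir in {4} -> music (id 5, lvl 2), etc (id 6, lvl 2).
Iteration 3: lvl < 2 fails for all current rows; recursion stops.
SUM(lvl) = 0 + 1 + 2 + 2 = 5.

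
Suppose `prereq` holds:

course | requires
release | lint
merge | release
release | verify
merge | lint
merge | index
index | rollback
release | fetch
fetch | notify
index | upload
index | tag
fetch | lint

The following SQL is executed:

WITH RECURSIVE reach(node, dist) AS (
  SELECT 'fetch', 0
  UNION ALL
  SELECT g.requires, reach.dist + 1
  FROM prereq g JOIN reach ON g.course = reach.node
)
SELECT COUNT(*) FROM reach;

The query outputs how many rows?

3

Base: (fetch, dist=0).
Iteration 1: edges from {fetch} -> (lint, dist=1), (notify, dist=1).
Iteration 2: no outgoing edges from {lint,notify}; recursion stops.
Total rows emitted: 3.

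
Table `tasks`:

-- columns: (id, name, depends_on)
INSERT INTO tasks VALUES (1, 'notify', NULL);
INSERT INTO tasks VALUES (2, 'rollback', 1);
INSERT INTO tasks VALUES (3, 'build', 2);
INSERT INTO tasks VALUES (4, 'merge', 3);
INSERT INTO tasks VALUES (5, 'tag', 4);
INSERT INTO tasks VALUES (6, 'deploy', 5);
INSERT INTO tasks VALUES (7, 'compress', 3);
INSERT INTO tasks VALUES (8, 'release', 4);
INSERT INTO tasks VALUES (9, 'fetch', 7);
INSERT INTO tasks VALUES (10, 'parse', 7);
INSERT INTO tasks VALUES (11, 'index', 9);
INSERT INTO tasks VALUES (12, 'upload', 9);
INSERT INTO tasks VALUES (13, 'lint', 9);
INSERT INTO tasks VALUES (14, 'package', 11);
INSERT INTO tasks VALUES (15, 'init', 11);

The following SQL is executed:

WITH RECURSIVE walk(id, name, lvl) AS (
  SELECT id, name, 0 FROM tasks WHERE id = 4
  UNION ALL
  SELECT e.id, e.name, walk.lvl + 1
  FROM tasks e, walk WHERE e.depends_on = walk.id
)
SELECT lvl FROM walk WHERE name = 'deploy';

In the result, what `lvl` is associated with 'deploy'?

2

Base: id=4 (merge) at lvl 0.
Iteration 1: rows with depends_on in {4} -> tag (id 5, lvl 1), release (id 8, lvl 1).
Iteration 2: rows with depends_on in {5,8} -> deploy (id 6, lvl 2).
Iteration 3: no rows with depends_on in {6}; recursion stops.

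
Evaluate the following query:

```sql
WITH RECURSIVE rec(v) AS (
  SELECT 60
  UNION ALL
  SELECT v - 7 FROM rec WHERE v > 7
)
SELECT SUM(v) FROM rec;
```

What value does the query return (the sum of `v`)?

Base: v=60.
Iteration 1: 60 > 7 holds -> v = 60 - 7 = 53.
Iteration 2: 53 > 7 holds -> v = 53 - 7 = 46.
Iteration 3: 46 > 7 holds -> v = 46 - 7 = 39.
Iteration 4: 39 > 7 holds -> v = 39 - 7 = 32.
Iteration 5: 32 > 7 holds -> v = 32 - 7 = 25.
Iteration 6: 25 > 7 holds -> v = 25 - 7 = 18.
Iteration 7: 18 > 7 holds -> v = 18 - 7 = 11.
Iteration 8: 11 > 7 holds -> v = 11 - 7 = 4.
Iteration 9: 4 > 7 fails; recursion stops.
SUM(v) = 60 + 53 + 46 + 39 + 32 + 25 + 18 + 11 + 4 = 288.

288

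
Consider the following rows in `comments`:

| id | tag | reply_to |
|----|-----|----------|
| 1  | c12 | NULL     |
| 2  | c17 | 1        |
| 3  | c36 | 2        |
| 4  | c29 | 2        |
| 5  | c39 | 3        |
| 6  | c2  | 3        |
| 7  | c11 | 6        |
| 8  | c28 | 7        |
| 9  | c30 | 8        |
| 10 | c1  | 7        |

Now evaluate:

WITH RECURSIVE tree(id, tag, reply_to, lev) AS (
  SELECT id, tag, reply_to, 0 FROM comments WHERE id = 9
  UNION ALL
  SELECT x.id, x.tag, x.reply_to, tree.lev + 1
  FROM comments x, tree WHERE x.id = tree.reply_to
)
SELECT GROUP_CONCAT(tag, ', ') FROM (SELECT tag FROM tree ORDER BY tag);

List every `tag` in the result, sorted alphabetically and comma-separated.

c11, c12, c17, c2, c28, c30, c36

Base: id=9 (c30), reply_to=8, lev 0.
Iteration 1: join on id=8 -> c28 (id 8, reply_to=7, lev 1).
Iteration 2: join on id=7 -> c11 (id 7, reply_to=6, lev 2).
Iteration 3: join on id=6 -> c2 (id 6, reply_to=3, lev 3).
Iteration 4: join on id=3 -> c36 (id 3, reply_to=2, lev 4).
Iteration 5: join on id=2 -> c17 (id 2, reply_to=1, lev 5).
Iteration 6: join on id=1 -> c12 (id 1, reply_to=NULL, lev 6).
Iteration 7: reply_to is NULL; no match; recursion stops.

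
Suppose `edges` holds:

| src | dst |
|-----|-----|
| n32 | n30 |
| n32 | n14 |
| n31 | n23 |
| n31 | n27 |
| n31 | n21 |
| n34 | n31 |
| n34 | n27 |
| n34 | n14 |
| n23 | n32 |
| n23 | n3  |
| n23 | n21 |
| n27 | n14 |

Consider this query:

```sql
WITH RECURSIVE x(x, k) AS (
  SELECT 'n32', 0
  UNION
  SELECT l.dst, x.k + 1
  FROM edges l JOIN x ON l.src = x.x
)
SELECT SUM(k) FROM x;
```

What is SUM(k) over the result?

Base: (n32, k=0).
Iteration 1: edges from {n32} -> (n14, k=1), (n30, k=1).
Iteration 2: no outgoing edges from {n14,n30}; recursion stops.
SUM(k) = 0 + 1 + 1 = 2.

2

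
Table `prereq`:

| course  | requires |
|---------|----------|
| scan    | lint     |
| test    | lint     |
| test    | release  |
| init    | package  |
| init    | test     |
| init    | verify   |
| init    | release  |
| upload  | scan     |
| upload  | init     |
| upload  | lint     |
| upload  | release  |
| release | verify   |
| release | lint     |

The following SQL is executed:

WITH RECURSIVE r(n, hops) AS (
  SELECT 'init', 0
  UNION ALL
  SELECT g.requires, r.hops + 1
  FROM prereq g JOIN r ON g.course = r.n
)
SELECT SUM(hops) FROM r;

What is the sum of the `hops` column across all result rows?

Base: (init, hops=0).
Iteration 1: edges from {init} -> (package, hops=1), (release, hops=1), (test, hops=1), (verify, hops=1).
Iteration 2: edges from {package,release,test,verify} -> (lint, hops=2) x2, (release, hops=2), (verify, hops=2). [UNION ALL keeps all 4 new rows, including repeats]
Iteration 3: edges from {lint,release,verify} -> (lint, hops=3), (verify, hops=3).
Iteration 4: no outgoing edges from {lint,verify}; recursion stops.
SUM(hops) = 0 + 1 + 1 + 1 + 1 + 2 + 2 + 2 + 2 + 3 + 3 = 18.

18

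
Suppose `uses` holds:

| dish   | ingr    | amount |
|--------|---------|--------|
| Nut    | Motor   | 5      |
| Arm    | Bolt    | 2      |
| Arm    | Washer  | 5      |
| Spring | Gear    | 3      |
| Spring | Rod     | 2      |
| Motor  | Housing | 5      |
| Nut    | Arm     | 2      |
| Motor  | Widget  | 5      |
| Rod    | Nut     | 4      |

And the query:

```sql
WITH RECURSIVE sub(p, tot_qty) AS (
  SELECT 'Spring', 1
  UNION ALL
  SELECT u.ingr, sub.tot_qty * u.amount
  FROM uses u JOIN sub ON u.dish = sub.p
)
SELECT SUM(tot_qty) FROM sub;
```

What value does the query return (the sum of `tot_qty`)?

582

Base: (Spring, tot_qty=1).
Iteration 1: components of {Spring} -> Gear = 1*3 = 3, Rod = 1*2 = 2.
Iteration 2: components of {Gear,Rod} -> Nut = 2*4 = 8.
Iteration 3: components of {Nut} -> Arm = 8*2 = 16, Motor = 8*5 = 40.
Iteration 4: components of {Arm,Motor} -> Bolt = 16*2 = 32, Housing = 40*5 = 200, Washer = 16*5 = 80, Widget = 40*5 = 200.
Iteration 5: no further components; recursion stops.
SUM(tot_qty) = 1 + 3 + 2 + 8 + 40 + 16 + 200 + 200 + 32 + 80 = 582.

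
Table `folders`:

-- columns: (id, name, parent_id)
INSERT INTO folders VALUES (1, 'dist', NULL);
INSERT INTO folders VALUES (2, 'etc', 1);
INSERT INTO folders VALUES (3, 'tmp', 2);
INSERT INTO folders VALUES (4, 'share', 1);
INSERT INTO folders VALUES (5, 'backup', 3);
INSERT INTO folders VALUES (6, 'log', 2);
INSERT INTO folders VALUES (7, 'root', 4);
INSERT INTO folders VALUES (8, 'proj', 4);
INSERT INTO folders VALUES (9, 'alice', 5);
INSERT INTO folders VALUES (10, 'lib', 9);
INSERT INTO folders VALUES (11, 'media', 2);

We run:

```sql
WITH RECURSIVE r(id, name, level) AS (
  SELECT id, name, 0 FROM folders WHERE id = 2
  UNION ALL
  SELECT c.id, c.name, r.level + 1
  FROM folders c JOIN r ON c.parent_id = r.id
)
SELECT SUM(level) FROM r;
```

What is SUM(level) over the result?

Base: id=2 (etc) at level 0.
Iteration 1: rows with parent_id in {2} -> tmp (id 3, level 1), log (id 6, level 1), media (id 11, level 1).
Iteration 2: rows with parent_id in {3,6,11} -> backup (id 5, level 2).
Iteration 3: rows with parent_id in {5} -> alice (id 9, level 3).
Iteration 4: rows with parent_id in {9} -> lib (id 10, level 4).
Iteration 5: no rows with parent_id in {10}; recursion stops.
SUM(level) = 0 + 1 + 1 + 1 + 2 + 3 + 4 = 12.

12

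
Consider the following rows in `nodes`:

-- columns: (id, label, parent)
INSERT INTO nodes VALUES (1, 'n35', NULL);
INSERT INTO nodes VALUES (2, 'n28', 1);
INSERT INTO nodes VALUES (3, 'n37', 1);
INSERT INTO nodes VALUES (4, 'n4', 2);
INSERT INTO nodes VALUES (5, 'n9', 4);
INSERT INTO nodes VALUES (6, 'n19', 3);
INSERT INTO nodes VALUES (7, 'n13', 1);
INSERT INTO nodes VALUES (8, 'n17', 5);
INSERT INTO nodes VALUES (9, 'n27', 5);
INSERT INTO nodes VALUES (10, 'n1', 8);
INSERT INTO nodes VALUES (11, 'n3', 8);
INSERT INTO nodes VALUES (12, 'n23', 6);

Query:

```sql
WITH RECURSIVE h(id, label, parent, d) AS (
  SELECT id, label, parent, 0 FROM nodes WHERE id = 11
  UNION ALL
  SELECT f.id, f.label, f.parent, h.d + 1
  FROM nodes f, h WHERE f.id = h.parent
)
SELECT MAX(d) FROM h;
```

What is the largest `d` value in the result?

5

Base: id=11 (n3), parent=8, d 0.
Iteration 1: join on id=8 -> n17 (id 8, parent=5, d 1).
Iteration 2: join on id=5 -> n9 (id 5, parent=4, d 2).
Iteration 3: join on id=4 -> n4 (id 4, parent=2, d 3).
Iteration 4: join on id=2 -> n28 (id 2, parent=1, d 4).
Iteration 5: join on id=1 -> n35 (id 1, parent=NULL, d 5).
Iteration 6: parent is NULL; no match; recursion stops.
d values: 0, 1, 2, 3, 4, 5; the maximum is 5.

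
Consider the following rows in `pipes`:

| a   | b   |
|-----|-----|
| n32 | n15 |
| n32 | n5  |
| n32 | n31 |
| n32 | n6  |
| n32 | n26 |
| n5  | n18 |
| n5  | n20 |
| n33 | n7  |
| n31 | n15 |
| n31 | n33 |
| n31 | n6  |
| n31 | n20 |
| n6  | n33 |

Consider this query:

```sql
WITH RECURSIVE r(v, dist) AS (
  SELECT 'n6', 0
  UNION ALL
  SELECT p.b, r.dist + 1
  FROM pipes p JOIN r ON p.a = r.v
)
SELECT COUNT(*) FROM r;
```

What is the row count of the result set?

Base: (n6, dist=0).
Iteration 1: edges from {n6} -> (n33, dist=1).
Iteration 2: edges from {n33} -> (n7, dist=2).
Iteration 3: no outgoing edges from {n7}; recursion stops.
Total rows emitted: 3.

3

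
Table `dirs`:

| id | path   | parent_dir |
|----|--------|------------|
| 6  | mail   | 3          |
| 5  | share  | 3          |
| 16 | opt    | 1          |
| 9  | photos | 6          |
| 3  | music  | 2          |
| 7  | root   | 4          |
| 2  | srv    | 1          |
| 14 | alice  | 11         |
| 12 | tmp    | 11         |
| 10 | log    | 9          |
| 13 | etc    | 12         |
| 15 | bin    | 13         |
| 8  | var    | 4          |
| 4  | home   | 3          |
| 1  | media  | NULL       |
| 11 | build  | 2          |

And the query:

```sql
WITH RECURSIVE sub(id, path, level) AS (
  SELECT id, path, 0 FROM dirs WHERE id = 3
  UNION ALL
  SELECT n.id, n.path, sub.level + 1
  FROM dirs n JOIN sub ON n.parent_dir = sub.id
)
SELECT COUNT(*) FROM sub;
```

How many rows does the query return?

8

Base: id=3 (music) at level 0.
Iteration 1: rows with parent_dir in {3} -> home (id 4, level 1), share (id 5, level 1), mail (id 6, level 1).
Iteration 2: rows with parent_dir in {4,5,6} -> root (id 7, level 2), var (id 8, level 2), photos (id 9, level 2).
Iteration 3: rows with parent_dir in {7,8,9} -> log (id 10, level 3).
Iteration 4: no rows with parent_dir in {10}; recursion stops.
Total rows emitted: 8.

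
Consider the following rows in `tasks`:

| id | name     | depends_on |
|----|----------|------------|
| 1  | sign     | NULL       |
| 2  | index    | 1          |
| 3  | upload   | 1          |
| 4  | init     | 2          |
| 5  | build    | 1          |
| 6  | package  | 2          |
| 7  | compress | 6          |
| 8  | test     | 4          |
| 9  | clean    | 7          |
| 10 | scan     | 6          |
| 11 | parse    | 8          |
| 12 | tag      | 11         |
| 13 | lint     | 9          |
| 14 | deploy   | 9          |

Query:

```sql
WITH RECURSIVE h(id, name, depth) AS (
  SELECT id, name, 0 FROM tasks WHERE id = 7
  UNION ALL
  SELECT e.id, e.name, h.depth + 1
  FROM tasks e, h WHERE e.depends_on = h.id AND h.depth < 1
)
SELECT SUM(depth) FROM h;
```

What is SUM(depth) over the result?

1

Base: id=7 (compress) at depth 0.
Iteration 1: rows with depends_on in {7} -> clean (id 9, depth 1).
Iteration 2: depth < 1 fails for all current rows; recursion stops.
SUM(depth) = 0 + 1 = 1.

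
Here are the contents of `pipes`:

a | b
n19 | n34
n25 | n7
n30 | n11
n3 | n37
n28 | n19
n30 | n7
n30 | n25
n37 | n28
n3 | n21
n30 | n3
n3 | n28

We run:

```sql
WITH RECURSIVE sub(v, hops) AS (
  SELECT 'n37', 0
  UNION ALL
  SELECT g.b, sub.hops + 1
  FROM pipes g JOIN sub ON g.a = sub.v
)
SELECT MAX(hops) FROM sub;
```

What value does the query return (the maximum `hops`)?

Base: (n37, hops=0).
Iteration 1: edges from {n37} -> (n28, hops=1).
Iteration 2: edges from {n28} -> (n19, hops=2).
Iteration 3: edges from {n19} -> (n34, hops=3).
Iteration 4: no outgoing edges from {n34}; recursion stops.
hops values: 0, 1, 2, 3; the maximum is 3.

3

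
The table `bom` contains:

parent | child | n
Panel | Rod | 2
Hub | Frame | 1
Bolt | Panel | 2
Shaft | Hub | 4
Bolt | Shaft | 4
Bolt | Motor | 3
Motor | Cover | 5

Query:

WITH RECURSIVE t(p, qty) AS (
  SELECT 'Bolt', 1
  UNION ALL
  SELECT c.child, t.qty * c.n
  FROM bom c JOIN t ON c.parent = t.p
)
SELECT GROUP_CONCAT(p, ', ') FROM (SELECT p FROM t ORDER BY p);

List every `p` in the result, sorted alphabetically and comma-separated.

Base: (Bolt, qty=1).
Iteration 1: components of {Bolt} -> Motor = 1*3 = 3, Panel = 1*2 = 2, Shaft = 1*4 = 4.
Iteration 2: components of {Motor,Panel,Shaft} -> Cover = 3*5 = 15, Hub = 4*4 = 16, Rod = 2*2 = 4.
Iteration 3: components of {Cover,Hub,Rod} -> Frame = 16*1 = 16.
Iteration 4: no further components; recursion stops.

Bolt, Cover, Frame, Hub, Motor, Panel, Rod, Shaft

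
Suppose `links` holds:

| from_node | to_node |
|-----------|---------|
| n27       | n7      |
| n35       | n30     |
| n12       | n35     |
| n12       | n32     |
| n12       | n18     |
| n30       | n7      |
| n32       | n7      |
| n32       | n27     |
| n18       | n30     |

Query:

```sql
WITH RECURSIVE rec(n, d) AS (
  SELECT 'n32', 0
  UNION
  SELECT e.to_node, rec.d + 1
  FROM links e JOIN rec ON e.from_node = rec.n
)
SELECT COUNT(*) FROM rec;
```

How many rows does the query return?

Base: (n32, d=0).
Iteration 1: edges from {n32} -> (n27, d=1), (n7, d=1).
Iteration 2: edges from {n27,n7} -> (n7, d=2).
Iteration 3: no outgoing edges from {n7}; recursion stops.
Total rows emitted: 4.

4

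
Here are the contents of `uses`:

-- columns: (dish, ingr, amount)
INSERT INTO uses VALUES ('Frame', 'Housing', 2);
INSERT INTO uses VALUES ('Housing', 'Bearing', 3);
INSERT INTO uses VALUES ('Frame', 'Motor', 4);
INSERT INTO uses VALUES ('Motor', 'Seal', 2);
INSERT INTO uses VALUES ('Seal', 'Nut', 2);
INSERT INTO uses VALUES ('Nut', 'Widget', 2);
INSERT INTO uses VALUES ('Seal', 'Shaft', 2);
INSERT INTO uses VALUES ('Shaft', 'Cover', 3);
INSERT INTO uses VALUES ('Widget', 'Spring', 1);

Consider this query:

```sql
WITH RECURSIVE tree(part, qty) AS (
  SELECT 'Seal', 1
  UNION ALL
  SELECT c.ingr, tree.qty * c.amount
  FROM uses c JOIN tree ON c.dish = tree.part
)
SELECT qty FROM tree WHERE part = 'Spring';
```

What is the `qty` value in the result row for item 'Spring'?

Base: (Seal, qty=1).
Iteration 1: components of {Seal} -> Nut = 1*2 = 2, Shaft = 1*2 = 2.
Iteration 2: components of {Nut,Shaft} -> Cover = 2*3 = 6, Widget = 2*2 = 4.
Iteration 3: components of {Cover,Widget} -> Spring = 4*1 = 4.
Iteration 4: no further components; recursion stops.

4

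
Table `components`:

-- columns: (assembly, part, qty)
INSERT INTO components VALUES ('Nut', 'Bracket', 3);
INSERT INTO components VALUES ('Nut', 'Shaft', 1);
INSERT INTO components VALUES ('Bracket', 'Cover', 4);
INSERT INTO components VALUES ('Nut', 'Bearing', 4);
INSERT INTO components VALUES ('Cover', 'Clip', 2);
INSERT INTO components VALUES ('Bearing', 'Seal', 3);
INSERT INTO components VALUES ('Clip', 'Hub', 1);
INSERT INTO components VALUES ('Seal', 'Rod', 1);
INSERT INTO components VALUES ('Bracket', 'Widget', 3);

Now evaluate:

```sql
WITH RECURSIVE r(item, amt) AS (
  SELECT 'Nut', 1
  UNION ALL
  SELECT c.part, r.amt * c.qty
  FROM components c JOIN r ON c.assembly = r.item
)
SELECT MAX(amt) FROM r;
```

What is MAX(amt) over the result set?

24

Base: (Nut, amt=1).
Iteration 1: components of {Nut} -> Bearing = 1*4 = 4, Bracket = 1*3 = 3, Shaft = 1*1 = 1.
Iteration 2: components of {Bearing,Bracket,Shaft} -> Cover = 3*4 = 12, Seal = 4*3 = 12, Widget = 3*3 = 9.
Iteration 3: components of {Cover,Seal,Widget} -> Clip = 12*2 = 24, Rod = 12*1 = 12.
Iteration 4: components of {Clip,Rod} -> Hub = 24*1 = 24.
Iteration 5: no further components; recursion stops.
amt values: 1, 3, 1, 4, 12, 9, 12, 24, 12, 24; the maximum is 24.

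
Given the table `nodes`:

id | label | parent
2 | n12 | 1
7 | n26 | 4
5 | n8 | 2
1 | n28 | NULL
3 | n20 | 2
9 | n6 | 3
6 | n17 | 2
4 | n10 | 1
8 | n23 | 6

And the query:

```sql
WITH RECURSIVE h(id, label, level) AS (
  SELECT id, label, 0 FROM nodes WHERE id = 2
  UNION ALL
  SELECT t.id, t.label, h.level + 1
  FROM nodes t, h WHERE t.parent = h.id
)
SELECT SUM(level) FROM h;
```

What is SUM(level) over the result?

Base: id=2 (n12) at level 0.
Iteration 1: rows with parent in {2} -> n20 (id 3, level 1), n8 (id 5, level 1), n17 (id 6, level 1).
Iteration 2: rows with parent in {3,5,6} -> n23 (id 8, level 2), n6 (id 9, level 2).
Iteration 3: no rows with parent in {8,9}; recursion stops.
SUM(level) = 0 + 1 + 1 + 1 + 2 + 2 = 7.

7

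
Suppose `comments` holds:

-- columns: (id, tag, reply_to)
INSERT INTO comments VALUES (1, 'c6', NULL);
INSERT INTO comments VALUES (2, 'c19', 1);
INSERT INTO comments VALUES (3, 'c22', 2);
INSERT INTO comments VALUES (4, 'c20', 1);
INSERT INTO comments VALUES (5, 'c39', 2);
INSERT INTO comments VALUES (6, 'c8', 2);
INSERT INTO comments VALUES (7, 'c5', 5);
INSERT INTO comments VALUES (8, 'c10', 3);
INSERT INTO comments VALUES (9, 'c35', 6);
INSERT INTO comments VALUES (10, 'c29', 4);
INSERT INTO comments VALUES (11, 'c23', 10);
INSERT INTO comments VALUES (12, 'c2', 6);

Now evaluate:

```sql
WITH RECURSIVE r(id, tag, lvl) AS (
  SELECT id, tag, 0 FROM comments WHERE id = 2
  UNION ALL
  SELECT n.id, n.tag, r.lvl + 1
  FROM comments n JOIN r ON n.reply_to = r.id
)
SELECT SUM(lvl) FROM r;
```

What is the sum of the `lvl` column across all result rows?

11

Base: id=2 (c19) at lvl 0.
Iteration 1: rows with reply_to in {2} -> c22 (id 3, lvl 1), c39 (id 5, lvl 1), c8 (id 6, lvl 1).
Iteration 2: rows with reply_to in {3,5,6} -> c5 (id 7, lvl 2), c10 (id 8, lvl 2), c35 (id 9, lvl 2), c2 (id 12, lvl 2).
Iteration 3: no rows with reply_to in {7,8,9,12}; recursion stops.
SUM(lvl) = 0 + 1 + 1 + 1 + 2 + 2 + 2 + 2 = 11.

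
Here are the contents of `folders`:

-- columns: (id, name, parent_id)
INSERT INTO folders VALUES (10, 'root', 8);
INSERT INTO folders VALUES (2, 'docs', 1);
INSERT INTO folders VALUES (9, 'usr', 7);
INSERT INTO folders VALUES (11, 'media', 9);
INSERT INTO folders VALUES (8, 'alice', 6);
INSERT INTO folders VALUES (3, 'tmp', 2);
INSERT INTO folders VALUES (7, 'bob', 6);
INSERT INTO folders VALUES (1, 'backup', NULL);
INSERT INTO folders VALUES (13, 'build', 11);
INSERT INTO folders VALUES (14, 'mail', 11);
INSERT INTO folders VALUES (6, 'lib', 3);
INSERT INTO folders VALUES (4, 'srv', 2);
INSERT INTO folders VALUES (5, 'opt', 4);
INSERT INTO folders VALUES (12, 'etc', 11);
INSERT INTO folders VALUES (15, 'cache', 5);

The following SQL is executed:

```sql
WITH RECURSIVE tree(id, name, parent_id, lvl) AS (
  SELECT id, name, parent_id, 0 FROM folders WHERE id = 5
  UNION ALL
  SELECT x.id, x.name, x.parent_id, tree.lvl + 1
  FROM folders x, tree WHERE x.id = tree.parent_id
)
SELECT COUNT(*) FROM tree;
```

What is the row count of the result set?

Base: id=5 (opt), parent_id=4, lvl 0.
Iteration 1: join on id=4 -> srv (id 4, parent_id=2, lvl 1).
Iteration 2: join on id=2 -> docs (id 2, parent_id=1, lvl 2).
Iteration 3: join on id=1 -> backup (id 1, parent_id=NULL, lvl 3).
Iteration 4: parent_id is NULL; no match; recursion stops.
Total rows emitted: 4.

4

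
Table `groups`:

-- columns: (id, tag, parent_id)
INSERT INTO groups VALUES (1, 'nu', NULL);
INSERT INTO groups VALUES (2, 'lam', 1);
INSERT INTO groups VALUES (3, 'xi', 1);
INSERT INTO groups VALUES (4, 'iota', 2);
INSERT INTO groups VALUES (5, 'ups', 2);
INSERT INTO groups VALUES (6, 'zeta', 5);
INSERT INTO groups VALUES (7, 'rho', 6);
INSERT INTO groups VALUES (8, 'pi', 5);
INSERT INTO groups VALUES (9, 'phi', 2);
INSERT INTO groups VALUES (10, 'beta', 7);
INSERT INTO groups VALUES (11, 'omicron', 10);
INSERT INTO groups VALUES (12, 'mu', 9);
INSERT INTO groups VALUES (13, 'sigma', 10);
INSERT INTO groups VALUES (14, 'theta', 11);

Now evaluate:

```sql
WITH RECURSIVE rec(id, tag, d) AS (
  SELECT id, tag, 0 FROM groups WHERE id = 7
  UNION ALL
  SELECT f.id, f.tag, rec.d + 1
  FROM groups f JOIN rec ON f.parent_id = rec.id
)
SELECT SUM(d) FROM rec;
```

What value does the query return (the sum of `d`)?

Base: id=7 (rho) at d 0.
Iteration 1: rows with parent_id in {7} -> beta (id 10, d 1).
Iteration 2: rows with parent_id in {10} -> omicron (id 11, d 2), sigma (id 13, d 2).
Iteration 3: rows with parent_id in {11,13} -> theta (id 14, d 3).
Iteration 4: no rows with parent_id in {14}; recursion stops.
SUM(d) = 0 + 1 + 2 + 2 + 3 = 8.

8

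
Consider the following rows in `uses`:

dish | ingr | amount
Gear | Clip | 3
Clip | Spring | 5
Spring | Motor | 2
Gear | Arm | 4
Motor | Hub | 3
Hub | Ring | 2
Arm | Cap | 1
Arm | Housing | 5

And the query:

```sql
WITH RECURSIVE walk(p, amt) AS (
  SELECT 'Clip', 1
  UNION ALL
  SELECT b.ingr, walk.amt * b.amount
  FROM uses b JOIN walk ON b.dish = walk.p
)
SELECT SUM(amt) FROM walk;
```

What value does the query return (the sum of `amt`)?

Base: (Clip, amt=1).
Iteration 1: components of {Clip} -> Spring = 1*5 = 5.
Iteration 2: components of {Spring} -> Motor = 5*2 = 10.
Iteration 3: components of {Motor} -> Hub = 10*3 = 30.
Iteration 4: components of {Hub} -> Ring = 30*2 = 60.
Iteration 5: no further components; recursion stops.
SUM(amt) = 1 + 5 + 10 + 30 + 60 = 106.

106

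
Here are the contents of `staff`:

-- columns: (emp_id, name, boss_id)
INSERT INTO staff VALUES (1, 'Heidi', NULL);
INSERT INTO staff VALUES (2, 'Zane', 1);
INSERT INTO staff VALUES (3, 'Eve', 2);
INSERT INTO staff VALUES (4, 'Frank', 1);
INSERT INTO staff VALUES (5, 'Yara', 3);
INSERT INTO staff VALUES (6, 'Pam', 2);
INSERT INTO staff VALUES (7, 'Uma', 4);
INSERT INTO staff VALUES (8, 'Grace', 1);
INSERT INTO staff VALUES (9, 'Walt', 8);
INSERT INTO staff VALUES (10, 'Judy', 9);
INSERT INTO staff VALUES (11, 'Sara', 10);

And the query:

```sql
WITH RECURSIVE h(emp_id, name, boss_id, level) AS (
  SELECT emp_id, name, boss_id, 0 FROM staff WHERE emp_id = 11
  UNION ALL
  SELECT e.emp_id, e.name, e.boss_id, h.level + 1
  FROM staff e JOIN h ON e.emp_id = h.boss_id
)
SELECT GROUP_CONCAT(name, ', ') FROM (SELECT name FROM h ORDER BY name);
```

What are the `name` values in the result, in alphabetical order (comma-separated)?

Base: emp_id=11 (Sara), boss_id=10, level 0.
Iteration 1: join on emp_id=10 -> Judy (id 10, boss_id=9, level 1).
Iteration 2: join on emp_id=9 -> Walt (id 9, boss_id=8, level 2).
Iteration 3: join on emp_id=8 -> Grace (id 8, boss_id=1, level 3).
Iteration 4: join on emp_id=1 -> Heidi (id 1, boss_id=NULL, level 4).
Iteration 5: boss_id is NULL; no match; recursion stops.

Grace, Heidi, Judy, Sara, Walt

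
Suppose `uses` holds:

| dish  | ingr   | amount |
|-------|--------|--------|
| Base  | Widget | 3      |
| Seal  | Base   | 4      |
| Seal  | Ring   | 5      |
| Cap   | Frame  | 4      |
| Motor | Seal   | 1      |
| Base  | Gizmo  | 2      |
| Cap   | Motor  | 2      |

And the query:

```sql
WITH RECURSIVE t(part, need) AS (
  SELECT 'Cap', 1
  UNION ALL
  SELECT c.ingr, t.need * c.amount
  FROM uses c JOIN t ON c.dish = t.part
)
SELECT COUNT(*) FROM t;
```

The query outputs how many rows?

Base: (Cap, need=1).
Iteration 1: components of {Cap} -> Frame = 1*4 = 4, Motor = 1*2 = 2.
Iteration 2: components of {Frame,Motor} -> Seal = 2*1 = 2.
Iteration 3: components of {Seal} -> Base = 2*4 = 8, Ring = 2*5 = 10.
Iteration 4: components of {Base,Ring} -> Gizmo = 8*2 = 16, Widget = 8*3 = 24.
Iteration 5: no further components; recursion stops.
Total rows emitted: 8.

8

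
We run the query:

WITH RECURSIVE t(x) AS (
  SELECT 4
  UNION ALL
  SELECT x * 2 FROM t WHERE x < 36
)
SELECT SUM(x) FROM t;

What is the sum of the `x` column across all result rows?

124

Base: x=4.
Iteration 1: 4 < 36 holds -> x = 4 * 2 = 8.
Iteration 2: 8 < 36 holds -> x = 8 * 2 = 16.
Iteration 3: 16 < 36 holds -> x = 16 * 2 = 32.
Iteration 4: 32 < 36 holds -> x = 32 * 2 = 64.
Iteration 5: 64 < 36 fails; recursion stops.
SUM(x) = 4 + 8 + 16 + 32 + 64 = 124.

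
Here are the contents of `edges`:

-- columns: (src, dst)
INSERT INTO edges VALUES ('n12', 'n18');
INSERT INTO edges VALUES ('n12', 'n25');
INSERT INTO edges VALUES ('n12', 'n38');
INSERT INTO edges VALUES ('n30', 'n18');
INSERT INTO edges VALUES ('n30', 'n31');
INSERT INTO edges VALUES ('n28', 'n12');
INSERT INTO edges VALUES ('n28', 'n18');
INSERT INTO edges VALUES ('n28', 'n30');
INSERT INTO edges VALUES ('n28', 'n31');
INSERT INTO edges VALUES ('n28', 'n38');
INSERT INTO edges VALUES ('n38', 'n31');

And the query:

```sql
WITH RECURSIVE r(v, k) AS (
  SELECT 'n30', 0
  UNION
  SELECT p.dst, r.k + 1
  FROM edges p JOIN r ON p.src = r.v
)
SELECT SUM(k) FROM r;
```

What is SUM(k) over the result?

2

Base: (n30, k=0).
Iteration 1: edges from {n30} -> (n18, k=1), (n31, k=1).
Iteration 2: no outgoing edges from {n18,n31}; recursion stops.
SUM(k) = 0 + 1 + 1 = 2.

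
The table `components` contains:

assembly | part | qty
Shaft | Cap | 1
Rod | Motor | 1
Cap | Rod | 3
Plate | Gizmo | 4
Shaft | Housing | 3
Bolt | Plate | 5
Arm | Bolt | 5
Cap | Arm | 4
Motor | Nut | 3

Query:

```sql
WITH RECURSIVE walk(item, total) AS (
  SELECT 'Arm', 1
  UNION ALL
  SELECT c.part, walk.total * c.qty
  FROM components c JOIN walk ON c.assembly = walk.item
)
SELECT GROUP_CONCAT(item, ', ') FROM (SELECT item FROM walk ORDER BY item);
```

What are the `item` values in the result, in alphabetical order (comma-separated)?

Base: (Arm, total=1).
Iteration 1: components of {Arm} -> Bolt = 1*5 = 5.
Iteration 2: components of {Bolt} -> Plate = 5*5 = 25.
Iteration 3: components of {Plate} -> Gizmo = 25*4 = 100.
Iteration 4: no further components; recursion stops.

Arm, Bolt, Gizmo, Plate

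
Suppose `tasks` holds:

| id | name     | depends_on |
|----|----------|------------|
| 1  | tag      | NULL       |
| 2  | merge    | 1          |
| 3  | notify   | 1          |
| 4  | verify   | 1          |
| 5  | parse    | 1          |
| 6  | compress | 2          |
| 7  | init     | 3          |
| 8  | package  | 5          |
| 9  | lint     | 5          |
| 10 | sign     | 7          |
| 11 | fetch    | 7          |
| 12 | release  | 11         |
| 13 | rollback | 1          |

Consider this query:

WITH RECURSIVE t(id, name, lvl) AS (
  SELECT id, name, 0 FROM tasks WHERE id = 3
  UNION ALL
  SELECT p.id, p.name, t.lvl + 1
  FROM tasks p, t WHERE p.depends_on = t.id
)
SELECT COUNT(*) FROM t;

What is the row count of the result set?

5

Base: id=3 (notify) at lvl 0.
Iteration 1: rows with depends_on in {3} -> init (id 7, lvl 1).
Iteration 2: rows with depends_on in {7} -> sign (id 10, lvl 2), fetch (id 11, lvl 2).
Iteration 3: rows with depends_on in {10,11} -> release (id 12, lvl 3).
Iteration 4: no rows with depends_on in {12}; recursion stops.
Total rows emitted: 5.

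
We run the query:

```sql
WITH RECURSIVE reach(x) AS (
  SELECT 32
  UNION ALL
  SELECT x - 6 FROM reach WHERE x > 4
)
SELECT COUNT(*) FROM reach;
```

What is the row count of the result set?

6

Base: x=32.
Iteration 1: 32 > 4 holds -> x = 32 - 6 = 26.
Iteration 2: 26 > 4 holds -> x = 26 - 6 = 20.
Iteration 3: 20 > 4 holds -> x = 20 - 6 = 14.
Iteration 4: 14 > 4 holds -> x = 14 - 6 = 8.
Iteration 5: 8 > 4 holds -> x = 8 - 6 = 2.
Iteration 6: 2 > 4 fails; recursion stops.
Total rows emitted: 6.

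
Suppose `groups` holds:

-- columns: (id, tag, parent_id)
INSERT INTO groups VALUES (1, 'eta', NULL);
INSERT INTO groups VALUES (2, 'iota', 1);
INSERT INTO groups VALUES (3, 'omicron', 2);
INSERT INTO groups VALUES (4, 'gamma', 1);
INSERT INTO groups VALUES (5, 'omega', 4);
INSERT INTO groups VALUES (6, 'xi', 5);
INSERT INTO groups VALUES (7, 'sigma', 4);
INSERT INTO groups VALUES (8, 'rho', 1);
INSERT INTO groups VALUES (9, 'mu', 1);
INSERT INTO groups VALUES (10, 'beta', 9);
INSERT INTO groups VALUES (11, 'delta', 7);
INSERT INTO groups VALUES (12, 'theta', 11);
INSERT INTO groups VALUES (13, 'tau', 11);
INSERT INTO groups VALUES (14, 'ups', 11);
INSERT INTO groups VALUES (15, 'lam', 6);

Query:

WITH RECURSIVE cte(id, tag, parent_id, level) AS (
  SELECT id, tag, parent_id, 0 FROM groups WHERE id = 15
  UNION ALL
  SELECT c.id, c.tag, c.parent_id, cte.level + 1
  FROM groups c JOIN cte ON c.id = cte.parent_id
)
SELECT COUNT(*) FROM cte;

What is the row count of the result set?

5

Base: id=15 (lam), parent_id=6, level 0.
Iteration 1: join on id=6 -> xi (id 6, parent_id=5, level 1).
Iteration 2: join on id=5 -> omega (id 5, parent_id=4, level 2).
Iteration 3: join on id=4 -> gamma (id 4, parent_id=1, level 3).
Iteration 4: join on id=1 -> eta (id 1, parent_id=NULL, level 4).
Iteration 5: parent_id is NULL; no match; recursion stops.
Total rows emitted: 5.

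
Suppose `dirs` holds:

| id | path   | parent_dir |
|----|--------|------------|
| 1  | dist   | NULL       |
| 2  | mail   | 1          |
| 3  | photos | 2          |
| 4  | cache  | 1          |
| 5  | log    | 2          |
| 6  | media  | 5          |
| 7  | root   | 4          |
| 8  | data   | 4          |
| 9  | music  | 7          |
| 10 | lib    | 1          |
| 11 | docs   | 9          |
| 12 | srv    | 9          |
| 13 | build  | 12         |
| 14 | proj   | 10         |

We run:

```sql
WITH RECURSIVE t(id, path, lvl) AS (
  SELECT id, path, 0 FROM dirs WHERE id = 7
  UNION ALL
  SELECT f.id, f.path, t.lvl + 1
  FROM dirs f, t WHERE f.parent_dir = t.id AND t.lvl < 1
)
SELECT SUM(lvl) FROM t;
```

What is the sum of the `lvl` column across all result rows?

Base: id=7 (root) at lvl 0.
Iteration 1: rows with parent_dir in {7} -> music (id 9, lvl 1).
Iteration 2: lvl < 1 fails for all current rows; recursion stops.
SUM(lvl) = 0 + 1 = 1.

1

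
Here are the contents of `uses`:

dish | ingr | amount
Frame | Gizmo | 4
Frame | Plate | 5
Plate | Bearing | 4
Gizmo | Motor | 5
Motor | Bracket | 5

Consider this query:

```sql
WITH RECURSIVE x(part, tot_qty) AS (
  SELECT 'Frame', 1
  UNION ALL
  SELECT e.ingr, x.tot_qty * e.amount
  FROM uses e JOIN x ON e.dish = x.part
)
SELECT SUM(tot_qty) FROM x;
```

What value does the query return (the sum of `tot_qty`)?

Base: (Frame, tot_qty=1).
Iteration 1: components of {Frame} -> Gizmo = 1*4 = 4, Plate = 1*5 = 5.
Iteration 2: components of {Gizmo,Plate} -> Bearing = 5*4 = 20, Motor = 4*5 = 20.
Iteration 3: components of {Bearing,Motor} -> Bracket = 20*5 = 100.
Iteration 4: no further components; recursion stops.
SUM(tot_qty) = 1 + 4 + 5 + 20 + 20 + 100 = 150.

150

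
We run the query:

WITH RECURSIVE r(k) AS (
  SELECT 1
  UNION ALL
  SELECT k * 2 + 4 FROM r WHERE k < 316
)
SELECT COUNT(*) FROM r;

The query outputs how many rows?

7

Base: k=1.
Iteration 1: 1 < 316 holds -> k = 1 * 2 + 4 = 6.
Iteration 2: 6 < 316 holds -> k = 6 * 2 + 4 = 16.
Iteration 3: 16 < 316 holds -> k = 16 * 2 + 4 = 36.
Iteration 4: 36 < 316 holds -> k = 36 * 2 + 4 = 76.
Iteration 5: 76 < 316 holds -> k = 76 * 2 + 4 = 156.
Iteration 6: 156 < 316 holds -> k = 156 * 2 + 4 = 316.
Iteration 7: 316 < 316 fails; recursion stops.
Total rows emitted: 7.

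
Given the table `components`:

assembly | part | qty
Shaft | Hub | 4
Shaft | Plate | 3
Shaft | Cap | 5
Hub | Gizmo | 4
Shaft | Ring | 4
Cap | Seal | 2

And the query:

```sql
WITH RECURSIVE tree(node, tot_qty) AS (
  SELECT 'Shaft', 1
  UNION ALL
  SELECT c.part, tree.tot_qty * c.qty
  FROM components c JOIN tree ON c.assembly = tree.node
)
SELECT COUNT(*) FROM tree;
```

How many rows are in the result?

7

Base: (Shaft, tot_qty=1).
Iteration 1: components of {Shaft} -> Cap = 1*5 = 5, Hub = 1*4 = 4, Plate = 1*3 = 3, Ring = 1*4 = 4.
Iteration 2: components of {Cap,Hub,Plate,Ring} -> Gizmo = 4*4 = 16, Seal = 5*2 = 10.
Iteration 3: no further components; recursion stops.
Total rows emitted: 7.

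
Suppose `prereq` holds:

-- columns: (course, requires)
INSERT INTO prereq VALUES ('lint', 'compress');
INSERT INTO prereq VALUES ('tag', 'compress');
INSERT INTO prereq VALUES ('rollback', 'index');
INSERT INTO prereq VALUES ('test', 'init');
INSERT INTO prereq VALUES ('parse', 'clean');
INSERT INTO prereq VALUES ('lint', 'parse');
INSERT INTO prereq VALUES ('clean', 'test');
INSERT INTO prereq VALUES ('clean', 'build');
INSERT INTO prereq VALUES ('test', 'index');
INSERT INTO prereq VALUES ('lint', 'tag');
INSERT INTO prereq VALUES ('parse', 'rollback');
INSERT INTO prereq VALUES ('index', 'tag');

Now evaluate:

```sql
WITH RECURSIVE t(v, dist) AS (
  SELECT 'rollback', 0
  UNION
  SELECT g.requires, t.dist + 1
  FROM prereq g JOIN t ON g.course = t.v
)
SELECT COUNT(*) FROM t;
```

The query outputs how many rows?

4

Base: (rollback, dist=0).
Iteration 1: edges from {rollback} -> (index, dist=1).
Iteration 2: edges from {index} -> (tag, dist=2).
Iteration 3: edges from {tag} -> (compress, dist=3).
Iteration 4: no outgoing edges from {compress}; recursion stops.
Total rows emitted: 4.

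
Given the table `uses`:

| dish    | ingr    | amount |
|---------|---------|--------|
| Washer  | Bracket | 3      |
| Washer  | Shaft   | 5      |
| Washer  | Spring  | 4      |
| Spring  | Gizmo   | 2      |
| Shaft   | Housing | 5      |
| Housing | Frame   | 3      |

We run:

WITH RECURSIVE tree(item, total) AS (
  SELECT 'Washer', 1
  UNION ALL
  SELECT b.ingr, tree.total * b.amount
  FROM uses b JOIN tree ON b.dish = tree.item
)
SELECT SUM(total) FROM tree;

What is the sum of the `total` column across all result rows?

Base: (Washer, total=1).
Iteration 1: components of {Washer} -> Bracket = 1*3 = 3, Shaft = 1*5 = 5, Spring = 1*4 = 4.
Iteration 2: components of {Bracket,Shaft,Spring} -> Gizmo = 4*2 = 8, Housing = 5*5 = 25.
Iteration 3: components of {Gizmo,Housing} -> Frame = 25*3 = 75.
Iteration 4: no further components; recursion stops.
SUM(total) = 1 + 3 + 5 + 4 + 25 + 8 + 75 = 121.

121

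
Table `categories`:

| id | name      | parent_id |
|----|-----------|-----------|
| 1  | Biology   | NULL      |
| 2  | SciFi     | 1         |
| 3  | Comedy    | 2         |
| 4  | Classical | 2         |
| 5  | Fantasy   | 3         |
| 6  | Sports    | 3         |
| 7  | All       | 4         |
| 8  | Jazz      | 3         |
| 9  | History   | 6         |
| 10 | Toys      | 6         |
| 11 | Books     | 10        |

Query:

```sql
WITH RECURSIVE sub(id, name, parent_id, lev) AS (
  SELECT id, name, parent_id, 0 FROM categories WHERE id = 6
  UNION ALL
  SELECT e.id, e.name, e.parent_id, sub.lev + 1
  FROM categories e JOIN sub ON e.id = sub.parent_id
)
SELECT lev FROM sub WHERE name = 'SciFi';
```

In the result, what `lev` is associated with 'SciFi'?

Base: id=6 (Sports), parent_id=3, lev 0.
Iteration 1: join on id=3 -> Comedy (id 3, parent_id=2, lev 1).
Iteration 2: join on id=2 -> SciFi (id 2, parent_id=1, lev 2).
Iteration 3: join on id=1 -> Biology (id 1, parent_id=NULL, lev 3).
Iteration 4: parent_id is NULL; no match; recursion stops.

2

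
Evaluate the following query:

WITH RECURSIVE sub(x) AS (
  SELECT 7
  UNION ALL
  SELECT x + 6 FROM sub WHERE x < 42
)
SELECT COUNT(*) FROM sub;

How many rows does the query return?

7

Base: x=7.
Iteration 1: 7 < 42 holds -> x = 7 + 6 = 13.
Iteration 2: 13 < 42 holds -> x = 13 + 6 = 19.
Iteration 3: 19 < 42 holds -> x = 19 + 6 = 25.
Iteration 4: 25 < 42 holds -> x = 25 + 6 = 31.
Iteration 5: 31 < 42 holds -> x = 31 + 6 = 37.
Iteration 6: 37 < 42 holds -> x = 37 + 6 = 43.
Iteration 7: 43 < 42 fails; recursion stops.
Total rows emitted: 7.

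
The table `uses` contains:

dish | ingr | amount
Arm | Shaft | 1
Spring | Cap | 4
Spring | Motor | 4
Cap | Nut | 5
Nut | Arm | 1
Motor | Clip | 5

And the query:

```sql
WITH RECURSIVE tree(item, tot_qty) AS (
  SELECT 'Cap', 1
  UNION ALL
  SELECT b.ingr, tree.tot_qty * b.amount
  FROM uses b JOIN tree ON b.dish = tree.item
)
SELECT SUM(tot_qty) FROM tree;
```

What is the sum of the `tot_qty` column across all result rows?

16

Base: (Cap, tot_qty=1).
Iteration 1: components of {Cap} -> Nut = 1*5 = 5.
Iteration 2: components of {Nut} -> Arm = 5*1 = 5.
Iteration 3: components of {Arm} -> Shaft = 5*1 = 5.
Iteration 4: no further components; recursion stops.
SUM(tot_qty) = 1 + 5 + 5 + 5 = 16.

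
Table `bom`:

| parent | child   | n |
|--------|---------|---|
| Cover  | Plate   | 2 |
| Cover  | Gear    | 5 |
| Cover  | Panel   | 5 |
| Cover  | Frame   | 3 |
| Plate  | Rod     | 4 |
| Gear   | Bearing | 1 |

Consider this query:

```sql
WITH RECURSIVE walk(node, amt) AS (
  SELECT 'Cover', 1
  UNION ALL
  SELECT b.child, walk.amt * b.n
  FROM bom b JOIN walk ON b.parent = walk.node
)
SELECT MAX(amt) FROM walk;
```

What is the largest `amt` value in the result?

Base: (Cover, amt=1).
Iteration 1: components of {Cover} -> Frame = 1*3 = 3, Gear = 1*5 = 5, Panel = 1*5 = 5, Plate = 1*2 = 2.
Iteration 2: components of {Frame,Gear,Panel,Plate} -> Bearing = 5*1 = 5, Rod = 2*4 = 8.
Iteration 3: no further components; recursion stops.
amt values: 1, 2, 5, 5, 3, 8, 5; the maximum is 8.

8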